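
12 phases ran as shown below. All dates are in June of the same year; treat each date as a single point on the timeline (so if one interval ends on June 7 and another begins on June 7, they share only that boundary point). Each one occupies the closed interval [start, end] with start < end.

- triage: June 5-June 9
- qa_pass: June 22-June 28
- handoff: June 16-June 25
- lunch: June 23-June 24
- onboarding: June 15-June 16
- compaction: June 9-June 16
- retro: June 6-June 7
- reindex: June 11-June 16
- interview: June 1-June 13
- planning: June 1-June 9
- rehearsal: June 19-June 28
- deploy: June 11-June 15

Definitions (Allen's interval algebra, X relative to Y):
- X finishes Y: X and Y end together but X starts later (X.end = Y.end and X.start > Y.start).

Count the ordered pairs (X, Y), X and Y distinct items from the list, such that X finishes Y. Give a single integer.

5

Checking all 132 ordered pairs for relation 'finishes'; matching pairs in alphabetical order:
(onboarding, compaction): onboarding finishes compaction ✓
(onboarding, reindex): onboarding finishes reindex ✓
(qa_pass, rehearsal): qa_pass finishes rehearsal ✓
(reindex, compaction): reindex finishes compaction ✓
(triage, planning): triage finishes planning ✓
Count: 5.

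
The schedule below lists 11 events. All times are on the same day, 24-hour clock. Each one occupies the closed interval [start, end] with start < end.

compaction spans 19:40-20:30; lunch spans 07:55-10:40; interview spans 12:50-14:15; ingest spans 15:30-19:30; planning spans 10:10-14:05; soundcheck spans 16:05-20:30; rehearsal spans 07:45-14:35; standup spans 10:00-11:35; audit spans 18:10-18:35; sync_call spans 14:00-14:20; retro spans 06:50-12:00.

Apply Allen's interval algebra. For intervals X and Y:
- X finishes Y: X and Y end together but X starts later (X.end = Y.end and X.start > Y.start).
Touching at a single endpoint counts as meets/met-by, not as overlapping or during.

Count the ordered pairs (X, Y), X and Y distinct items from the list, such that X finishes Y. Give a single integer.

Checking all 110 ordered pairs for relation 'finishes'; matching pairs in alphabetical order:
(compaction, soundcheck): compaction finishes soundcheck ✓
Count: 1.

1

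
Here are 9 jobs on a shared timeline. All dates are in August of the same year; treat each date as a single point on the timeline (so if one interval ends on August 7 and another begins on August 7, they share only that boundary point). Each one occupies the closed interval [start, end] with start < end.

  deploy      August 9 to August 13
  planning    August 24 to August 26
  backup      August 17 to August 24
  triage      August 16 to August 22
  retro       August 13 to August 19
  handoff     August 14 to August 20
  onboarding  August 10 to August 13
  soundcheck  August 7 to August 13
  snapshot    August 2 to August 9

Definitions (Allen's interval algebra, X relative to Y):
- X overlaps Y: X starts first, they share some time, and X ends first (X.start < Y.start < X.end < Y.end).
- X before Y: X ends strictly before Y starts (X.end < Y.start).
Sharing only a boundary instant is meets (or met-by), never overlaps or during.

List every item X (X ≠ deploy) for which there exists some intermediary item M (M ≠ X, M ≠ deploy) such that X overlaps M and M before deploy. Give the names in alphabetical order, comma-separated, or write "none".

Target deploy = [August 9, August 13].
Intermediaries M with M before deploy: none.
Union: none.

none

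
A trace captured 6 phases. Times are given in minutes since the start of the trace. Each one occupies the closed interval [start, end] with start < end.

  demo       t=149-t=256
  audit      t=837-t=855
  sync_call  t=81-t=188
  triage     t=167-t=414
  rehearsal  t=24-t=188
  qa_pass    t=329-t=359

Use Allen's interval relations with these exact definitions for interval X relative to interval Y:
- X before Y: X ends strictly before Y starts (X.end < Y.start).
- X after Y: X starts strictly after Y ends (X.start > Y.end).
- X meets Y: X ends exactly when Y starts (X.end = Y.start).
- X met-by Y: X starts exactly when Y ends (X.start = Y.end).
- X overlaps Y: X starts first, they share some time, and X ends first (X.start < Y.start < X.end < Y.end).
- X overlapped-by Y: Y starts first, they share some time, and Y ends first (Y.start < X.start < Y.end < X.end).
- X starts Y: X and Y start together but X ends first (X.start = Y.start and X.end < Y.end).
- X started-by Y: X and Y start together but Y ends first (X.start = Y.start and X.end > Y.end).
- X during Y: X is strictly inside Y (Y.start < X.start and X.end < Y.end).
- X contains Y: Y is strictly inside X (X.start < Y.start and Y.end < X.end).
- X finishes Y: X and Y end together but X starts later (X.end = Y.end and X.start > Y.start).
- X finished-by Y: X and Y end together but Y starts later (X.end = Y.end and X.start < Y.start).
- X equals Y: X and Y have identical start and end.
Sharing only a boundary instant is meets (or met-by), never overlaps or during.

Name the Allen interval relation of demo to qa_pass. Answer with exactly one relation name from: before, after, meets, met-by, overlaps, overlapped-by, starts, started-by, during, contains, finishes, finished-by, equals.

before

demo = [t=149, t=256]; qa_pass = [t=329, t=359].
Compare endpoints: demo.start < qa_pass.start, demo.start < qa_pass.end, demo.end < qa_pass.start, demo.end < qa_pass.end.
That pattern is 'before'.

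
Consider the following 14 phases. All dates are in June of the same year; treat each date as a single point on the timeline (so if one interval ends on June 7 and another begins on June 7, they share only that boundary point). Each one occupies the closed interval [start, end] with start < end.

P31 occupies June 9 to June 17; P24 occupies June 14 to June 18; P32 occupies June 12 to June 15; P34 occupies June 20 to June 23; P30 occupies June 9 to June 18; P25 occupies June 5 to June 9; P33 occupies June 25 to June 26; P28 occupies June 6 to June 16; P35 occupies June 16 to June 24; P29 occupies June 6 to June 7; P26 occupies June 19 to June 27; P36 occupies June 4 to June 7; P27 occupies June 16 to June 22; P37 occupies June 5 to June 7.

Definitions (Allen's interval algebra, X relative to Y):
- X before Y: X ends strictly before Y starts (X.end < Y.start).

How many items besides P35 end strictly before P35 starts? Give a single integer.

Target P35 = [June 16, June 24].
P24 [June 14, June 18] → overlaps → no.
P25 [June 5, June 9] → before → counts.
P26 [June 19, June 27] → overlapped-by → no.
P27 [June 16, June 22] → starts → no.
P28 [June 6, June 16] → meets → no.
P29 [June 6, June 7] → before → counts.
P30 [June 9, June 18] → overlaps → no.
P31 [June 9, June 17] → overlaps → no.
P32 [June 12, June 15] → before → counts.
P33 [June 25, June 26] → after → no.
P34 [June 20, June 23] → during → no.
P36 [June 4, June 7] → before → counts.
P37 [June 5, June 7] → before → counts.
Total: 5.

5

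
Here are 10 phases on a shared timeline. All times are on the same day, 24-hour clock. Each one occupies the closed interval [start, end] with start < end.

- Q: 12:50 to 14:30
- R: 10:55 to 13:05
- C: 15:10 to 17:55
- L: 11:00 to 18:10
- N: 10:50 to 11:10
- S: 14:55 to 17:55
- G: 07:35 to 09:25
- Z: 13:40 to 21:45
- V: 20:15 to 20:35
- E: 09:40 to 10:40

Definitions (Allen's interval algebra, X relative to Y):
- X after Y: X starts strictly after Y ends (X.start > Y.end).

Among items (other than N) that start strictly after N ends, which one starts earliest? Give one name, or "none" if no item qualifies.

Q

Target N = [10:50, 11:10].
C [15:10, 17:55] → after → candidate.
E [09:40, 10:40] → before → excluded.
G [07:35, 09:25] → before → excluded.
L [11:00, 18:10] → overlapped-by → excluded.
Q [12:50, 14:30] → after → candidate.
R [10:55, 13:05] → overlapped-by → excluded.
S [14:55, 17:55] → after → candidate.
V [20:15, 20:35] → after → candidate.
Z [13:40, 21:45] → after → candidate.
Among candidates, earliest start is 12:50 → Q.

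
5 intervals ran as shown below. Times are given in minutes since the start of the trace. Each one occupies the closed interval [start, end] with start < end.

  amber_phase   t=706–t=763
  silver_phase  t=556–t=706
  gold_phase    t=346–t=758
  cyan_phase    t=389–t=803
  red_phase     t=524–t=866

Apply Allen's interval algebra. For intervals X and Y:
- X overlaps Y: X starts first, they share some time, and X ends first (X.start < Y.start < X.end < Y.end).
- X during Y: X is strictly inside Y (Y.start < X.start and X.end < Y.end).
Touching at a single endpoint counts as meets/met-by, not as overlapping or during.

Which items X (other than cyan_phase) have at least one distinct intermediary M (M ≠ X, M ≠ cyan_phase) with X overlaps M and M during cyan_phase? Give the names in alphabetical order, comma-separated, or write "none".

gold_phase

Target cyan_phase = [t=389, t=803].
Intermediaries M with M during cyan_phase: amber_phase, silver_phase.
Via amber_phase — items with X overlaps amber_phase: gold_phase.
Via silver_phase — items with X overlaps silver_phase: none.
Union: gold_phase.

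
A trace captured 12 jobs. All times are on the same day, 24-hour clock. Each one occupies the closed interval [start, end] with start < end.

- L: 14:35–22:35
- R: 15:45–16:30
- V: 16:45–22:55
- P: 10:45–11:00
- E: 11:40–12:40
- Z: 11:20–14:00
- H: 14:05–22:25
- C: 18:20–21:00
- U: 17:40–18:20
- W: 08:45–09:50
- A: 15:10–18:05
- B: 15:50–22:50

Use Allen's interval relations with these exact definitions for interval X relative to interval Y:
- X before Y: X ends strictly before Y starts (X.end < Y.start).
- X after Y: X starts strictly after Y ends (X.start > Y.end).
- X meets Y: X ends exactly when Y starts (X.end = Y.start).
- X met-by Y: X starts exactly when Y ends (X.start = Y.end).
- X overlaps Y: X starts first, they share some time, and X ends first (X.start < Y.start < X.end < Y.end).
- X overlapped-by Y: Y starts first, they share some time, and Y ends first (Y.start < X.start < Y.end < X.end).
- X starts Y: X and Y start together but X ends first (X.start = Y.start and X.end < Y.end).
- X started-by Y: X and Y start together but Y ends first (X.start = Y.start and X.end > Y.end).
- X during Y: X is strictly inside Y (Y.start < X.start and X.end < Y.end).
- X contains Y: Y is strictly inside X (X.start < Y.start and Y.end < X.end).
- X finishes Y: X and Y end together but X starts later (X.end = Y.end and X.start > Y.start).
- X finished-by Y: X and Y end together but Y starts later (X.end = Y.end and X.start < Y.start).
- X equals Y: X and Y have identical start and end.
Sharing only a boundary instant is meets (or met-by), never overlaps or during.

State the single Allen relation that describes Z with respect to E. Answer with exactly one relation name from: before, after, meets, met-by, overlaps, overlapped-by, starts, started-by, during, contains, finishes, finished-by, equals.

contains

Z = [11:20, 14:00]; E = [11:40, 12:40].
Compare endpoints: Z.start < E.start, Z.start < E.end, Z.end > E.start, Z.end > E.end.
That pattern is 'contains'.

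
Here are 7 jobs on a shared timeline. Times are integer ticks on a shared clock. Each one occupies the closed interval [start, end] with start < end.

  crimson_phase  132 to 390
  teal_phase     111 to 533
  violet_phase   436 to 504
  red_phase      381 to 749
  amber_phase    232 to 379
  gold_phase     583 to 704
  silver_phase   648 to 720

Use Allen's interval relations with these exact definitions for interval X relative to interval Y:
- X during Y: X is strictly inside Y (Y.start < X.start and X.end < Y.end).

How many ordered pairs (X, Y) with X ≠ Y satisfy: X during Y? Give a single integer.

7

Checking all 42 ordered pairs for relation 'during'; matching pairs in alphabetical order:
(amber_phase, crimson_phase): amber_phase during crimson_phase ✓
(amber_phase, teal_phase): amber_phase during teal_phase ✓
(crimson_phase, teal_phase): crimson_phase during teal_phase ✓
(gold_phase, red_phase): gold_phase during red_phase ✓
(silver_phase, red_phase): silver_phase during red_phase ✓
(violet_phase, red_phase): violet_phase during red_phase ✓
(violet_phase, teal_phase): violet_phase during teal_phase ✓
Count: 7.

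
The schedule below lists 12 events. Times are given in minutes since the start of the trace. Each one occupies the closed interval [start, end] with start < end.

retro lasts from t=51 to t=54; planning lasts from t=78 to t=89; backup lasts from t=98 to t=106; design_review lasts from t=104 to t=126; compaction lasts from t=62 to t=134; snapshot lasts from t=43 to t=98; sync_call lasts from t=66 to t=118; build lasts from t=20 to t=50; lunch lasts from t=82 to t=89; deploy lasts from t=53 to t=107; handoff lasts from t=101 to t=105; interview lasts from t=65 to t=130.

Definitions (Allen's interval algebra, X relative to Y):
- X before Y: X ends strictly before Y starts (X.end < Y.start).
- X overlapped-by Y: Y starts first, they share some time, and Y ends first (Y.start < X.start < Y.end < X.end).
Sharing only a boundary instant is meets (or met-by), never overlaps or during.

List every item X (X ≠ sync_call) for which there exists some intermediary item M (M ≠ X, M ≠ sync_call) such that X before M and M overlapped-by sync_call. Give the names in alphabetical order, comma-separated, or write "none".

Target sync_call = [t=66, t=118].
Intermediaries M with M overlapped-by sync_call: design_review.
Via design_review — items with X before design_review: build, lunch, planning, retro, snapshot.
Union: build, lunch, planning, retro, snapshot.

build, lunch, planning, retro, snapshot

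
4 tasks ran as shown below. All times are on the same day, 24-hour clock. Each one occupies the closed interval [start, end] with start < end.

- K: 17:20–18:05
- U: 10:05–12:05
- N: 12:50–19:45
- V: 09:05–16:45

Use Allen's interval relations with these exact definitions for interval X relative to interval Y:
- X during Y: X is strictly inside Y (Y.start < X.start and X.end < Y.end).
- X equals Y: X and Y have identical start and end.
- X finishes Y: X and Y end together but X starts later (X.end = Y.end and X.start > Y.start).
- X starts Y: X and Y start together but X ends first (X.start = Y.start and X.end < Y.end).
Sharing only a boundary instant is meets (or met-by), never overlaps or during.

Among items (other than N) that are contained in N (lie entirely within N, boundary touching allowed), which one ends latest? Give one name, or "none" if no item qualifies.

Target N = [12:50, 19:45].
K [17:20, 18:05] → during → candidate.
U [10:05, 12:05] → before → excluded.
V [09:05, 16:45] → overlaps → excluded.
Among candidates, latest end is 18:05 → K.

K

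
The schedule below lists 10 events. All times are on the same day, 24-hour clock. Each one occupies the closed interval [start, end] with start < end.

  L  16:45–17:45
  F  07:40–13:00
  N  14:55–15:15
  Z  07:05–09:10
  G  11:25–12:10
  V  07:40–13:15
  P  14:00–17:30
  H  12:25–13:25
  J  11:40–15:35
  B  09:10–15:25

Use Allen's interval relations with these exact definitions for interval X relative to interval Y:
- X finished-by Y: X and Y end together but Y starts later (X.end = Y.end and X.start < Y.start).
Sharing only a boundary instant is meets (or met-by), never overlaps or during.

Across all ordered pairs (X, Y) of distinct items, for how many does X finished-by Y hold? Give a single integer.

Checking all 90 ordered pairs for relation 'finished-by'; matching pairs in alphabetical order:
No pair satisfies it.
Count: 0.

0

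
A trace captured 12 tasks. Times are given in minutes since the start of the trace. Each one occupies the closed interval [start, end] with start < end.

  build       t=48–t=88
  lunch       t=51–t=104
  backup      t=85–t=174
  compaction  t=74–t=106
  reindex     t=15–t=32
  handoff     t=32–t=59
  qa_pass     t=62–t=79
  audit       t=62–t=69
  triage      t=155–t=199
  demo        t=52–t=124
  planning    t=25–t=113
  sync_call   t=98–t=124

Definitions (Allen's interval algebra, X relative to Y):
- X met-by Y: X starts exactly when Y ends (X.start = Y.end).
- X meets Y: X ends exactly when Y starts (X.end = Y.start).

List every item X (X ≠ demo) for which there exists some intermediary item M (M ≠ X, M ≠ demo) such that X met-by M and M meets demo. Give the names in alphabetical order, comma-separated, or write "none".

none

Target demo = [t=52, t=124].
Intermediaries M with M meets demo: none.
Union: none.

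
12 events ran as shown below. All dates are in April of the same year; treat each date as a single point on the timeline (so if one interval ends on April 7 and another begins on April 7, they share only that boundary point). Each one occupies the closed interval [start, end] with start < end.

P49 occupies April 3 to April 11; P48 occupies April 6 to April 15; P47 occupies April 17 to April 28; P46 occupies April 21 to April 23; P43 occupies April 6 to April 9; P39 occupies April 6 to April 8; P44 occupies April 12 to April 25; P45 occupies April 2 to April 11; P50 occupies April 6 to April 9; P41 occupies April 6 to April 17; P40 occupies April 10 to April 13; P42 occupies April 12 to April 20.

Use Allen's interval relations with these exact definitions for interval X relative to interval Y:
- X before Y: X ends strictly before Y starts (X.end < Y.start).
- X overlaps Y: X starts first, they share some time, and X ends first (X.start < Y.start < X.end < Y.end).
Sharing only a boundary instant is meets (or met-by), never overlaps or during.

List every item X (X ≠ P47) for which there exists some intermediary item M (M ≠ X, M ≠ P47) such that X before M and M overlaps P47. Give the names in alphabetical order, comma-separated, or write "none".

Target P47 = [April 17, April 28].
Intermediaries M with M overlaps P47: P42, P44.
Via P42 — items with X before P42: P39, P43, P45, P49, P50.
Via P44 — items with X before P44: P39, P43, P45, P49, P50.
Union: P39, P43, P45, P49, P50.

P39, P43, P45, P49, P50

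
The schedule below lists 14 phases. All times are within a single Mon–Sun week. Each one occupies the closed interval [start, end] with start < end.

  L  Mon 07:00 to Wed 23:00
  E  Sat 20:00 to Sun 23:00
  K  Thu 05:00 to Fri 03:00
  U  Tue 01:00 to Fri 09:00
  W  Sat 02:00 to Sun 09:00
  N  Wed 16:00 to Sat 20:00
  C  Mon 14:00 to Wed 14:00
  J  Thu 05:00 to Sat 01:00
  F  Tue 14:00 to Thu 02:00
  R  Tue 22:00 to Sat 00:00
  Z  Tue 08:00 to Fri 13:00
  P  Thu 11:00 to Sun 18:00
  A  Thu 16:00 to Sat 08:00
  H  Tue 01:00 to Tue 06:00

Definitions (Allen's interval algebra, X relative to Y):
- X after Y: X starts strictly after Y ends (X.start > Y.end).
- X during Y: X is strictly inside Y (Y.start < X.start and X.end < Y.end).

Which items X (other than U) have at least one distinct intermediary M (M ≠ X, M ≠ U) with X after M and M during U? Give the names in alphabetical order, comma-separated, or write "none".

A, E, J, K, P, W

Target U = [Tue 01:00, Fri 09:00].
Intermediaries M with M during U: F, K.
Via F — items with X after F: A, E, J, K, P, W.
Via K — items with X after K: E, W.
Union: A, E, J, K, P, W.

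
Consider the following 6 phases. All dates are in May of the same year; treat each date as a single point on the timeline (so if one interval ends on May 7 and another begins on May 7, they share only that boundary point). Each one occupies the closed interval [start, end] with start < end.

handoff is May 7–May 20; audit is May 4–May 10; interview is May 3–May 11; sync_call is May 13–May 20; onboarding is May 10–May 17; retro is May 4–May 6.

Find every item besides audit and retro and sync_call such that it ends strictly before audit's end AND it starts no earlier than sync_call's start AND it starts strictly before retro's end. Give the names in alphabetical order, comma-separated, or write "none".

none

Conditions: its end is strictly before audit's end (X.end < May 10) AND its start is no earlier than sync_call's start (X.start >= May 13) AND its start is strictly before retro's end (X.start < May 6).
handoff: end May 20 < May 10? ✗; start May 7 >= May 13? ✗; start May 7 < May 6? ✗ → no.
interview: end May 11 < May 10? ✗; start May 3 >= May 13? ✗; start May 3 < May 6? ✓ → no.
onboarding: end May 17 < May 10? ✗; start May 10 >= May 13? ✗; start May 10 < May 6? ✗ → no.
Result: none.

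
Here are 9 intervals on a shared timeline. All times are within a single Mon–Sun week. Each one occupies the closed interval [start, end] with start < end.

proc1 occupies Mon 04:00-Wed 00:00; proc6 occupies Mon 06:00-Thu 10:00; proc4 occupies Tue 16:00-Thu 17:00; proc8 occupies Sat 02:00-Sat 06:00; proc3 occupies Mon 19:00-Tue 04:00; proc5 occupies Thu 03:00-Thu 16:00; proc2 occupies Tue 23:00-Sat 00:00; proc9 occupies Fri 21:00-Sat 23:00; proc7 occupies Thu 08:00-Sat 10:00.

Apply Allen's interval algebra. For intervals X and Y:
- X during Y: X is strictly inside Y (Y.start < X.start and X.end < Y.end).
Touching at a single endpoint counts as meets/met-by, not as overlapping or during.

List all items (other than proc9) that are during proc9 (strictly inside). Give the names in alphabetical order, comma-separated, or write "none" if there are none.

Target proc9 = [Fri 21:00, Sat 23:00].
proc1 [Mon 04:00, Wed 00:00] → before → no.
proc2 [Tue 23:00, Sat 00:00] → overlaps → no.
proc3 [Mon 19:00, Tue 04:00] → before → no.
proc4 [Tue 16:00, Thu 17:00] → before → no.
proc5 [Thu 03:00, Thu 16:00] → before → no.
proc6 [Mon 06:00, Thu 10:00] → before → no.
proc7 [Thu 08:00, Sat 10:00] → overlaps → no.
proc8 [Sat 02:00, Sat 06:00] → during → yes.
Result: proc8.

proc8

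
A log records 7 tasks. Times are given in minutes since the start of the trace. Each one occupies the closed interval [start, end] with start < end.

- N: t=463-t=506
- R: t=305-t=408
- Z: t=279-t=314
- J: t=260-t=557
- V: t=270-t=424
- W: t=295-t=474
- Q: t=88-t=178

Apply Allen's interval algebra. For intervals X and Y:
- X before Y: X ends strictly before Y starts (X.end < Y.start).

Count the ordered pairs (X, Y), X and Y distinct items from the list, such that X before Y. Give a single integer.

Checking all 42 ordered pairs for relation 'before'; matching pairs in alphabetical order:
(Q, J): Q before J ✓
(Q, N): Q before N ✓
(Q, R): Q before R ✓
(Q, V): Q before V ✓
(Q, W): Q before W ✓
(Q, Z): Q before Z ✓
(R, N): R before N ✓
(V, N): V before N ✓
(Z, N): Z before N ✓
Count: 9.

9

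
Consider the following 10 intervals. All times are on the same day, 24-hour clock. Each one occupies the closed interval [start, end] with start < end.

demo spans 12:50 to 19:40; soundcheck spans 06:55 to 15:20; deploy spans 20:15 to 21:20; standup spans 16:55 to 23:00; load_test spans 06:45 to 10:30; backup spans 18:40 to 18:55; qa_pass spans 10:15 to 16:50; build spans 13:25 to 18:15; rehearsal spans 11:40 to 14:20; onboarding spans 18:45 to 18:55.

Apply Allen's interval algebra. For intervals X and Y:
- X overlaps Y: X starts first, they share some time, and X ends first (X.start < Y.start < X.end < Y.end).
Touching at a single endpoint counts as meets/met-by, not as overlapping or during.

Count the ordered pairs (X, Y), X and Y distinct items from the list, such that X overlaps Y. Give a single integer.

Checking all 90 ordered pairs for relation 'overlaps'; matching pairs in alphabetical order:
(build, standup): build overlaps standup ✓
(demo, standup): demo overlaps standup ✓
(load_test, qa_pass): load_test overlaps qa_pass ✓
(load_test, soundcheck): load_test overlaps soundcheck ✓
(qa_pass, build): qa_pass overlaps build ✓
(qa_pass, demo): qa_pass overlaps demo ✓
(rehearsal, build): rehearsal overlaps build ✓
(rehearsal, demo): rehearsal overlaps demo ✓
(soundcheck, build): soundcheck overlaps build ✓
(soundcheck, demo): soundcheck overlaps demo ✓
(soundcheck, qa_pass): soundcheck overlaps qa_pass ✓
Count: 11.

11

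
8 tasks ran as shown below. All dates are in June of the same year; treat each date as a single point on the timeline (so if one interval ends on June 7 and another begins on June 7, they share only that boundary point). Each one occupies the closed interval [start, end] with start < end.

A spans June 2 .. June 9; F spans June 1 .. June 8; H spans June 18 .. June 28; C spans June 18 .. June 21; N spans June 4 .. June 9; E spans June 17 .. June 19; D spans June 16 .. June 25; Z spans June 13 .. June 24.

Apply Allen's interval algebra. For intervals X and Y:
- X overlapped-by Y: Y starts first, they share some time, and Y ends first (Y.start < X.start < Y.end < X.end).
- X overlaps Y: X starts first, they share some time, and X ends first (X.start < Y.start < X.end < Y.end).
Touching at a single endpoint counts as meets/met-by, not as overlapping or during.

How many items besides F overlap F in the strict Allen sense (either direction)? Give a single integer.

2

Target F = [June 1, June 8].
A [June 2, June 9] → overlapped-by → counts.
C [June 18, June 21] → after → no.
D [June 16, June 25] → after → no.
E [June 17, June 19] → after → no.
H [June 18, June 28] → after → no.
N [June 4, June 9] → overlapped-by → counts.
Z [June 13, June 24] → after → no.
Total: 2.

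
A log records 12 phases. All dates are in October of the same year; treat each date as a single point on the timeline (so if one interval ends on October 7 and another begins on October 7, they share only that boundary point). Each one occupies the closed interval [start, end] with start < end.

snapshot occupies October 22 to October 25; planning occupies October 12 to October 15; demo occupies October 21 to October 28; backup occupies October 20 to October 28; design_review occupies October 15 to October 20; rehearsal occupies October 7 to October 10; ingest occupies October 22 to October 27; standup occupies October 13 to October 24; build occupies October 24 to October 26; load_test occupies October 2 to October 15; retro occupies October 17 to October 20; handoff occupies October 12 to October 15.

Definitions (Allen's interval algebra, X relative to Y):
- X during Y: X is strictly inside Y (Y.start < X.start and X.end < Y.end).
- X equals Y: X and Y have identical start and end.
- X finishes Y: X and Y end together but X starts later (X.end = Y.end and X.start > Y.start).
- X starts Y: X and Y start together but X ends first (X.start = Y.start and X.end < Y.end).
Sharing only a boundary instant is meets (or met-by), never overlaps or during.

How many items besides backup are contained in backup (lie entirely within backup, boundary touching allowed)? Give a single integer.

Target backup = [October 20, October 28].
build [October 24, October 26] → during → counts.
demo [October 21, October 28] → finishes → counts.
design_review [October 15, October 20] → meets → no.
handoff [October 12, October 15] → before → no.
ingest [October 22, October 27] → during → counts.
load_test [October 2, October 15] → before → no.
planning [October 12, October 15] → before → no.
rehearsal [October 7, October 10] → before → no.
retro [October 17, October 20] → meets → no.
snapshot [October 22, October 25] → during → counts.
standup [October 13, October 24] → overlaps → no.
Total: 4.

4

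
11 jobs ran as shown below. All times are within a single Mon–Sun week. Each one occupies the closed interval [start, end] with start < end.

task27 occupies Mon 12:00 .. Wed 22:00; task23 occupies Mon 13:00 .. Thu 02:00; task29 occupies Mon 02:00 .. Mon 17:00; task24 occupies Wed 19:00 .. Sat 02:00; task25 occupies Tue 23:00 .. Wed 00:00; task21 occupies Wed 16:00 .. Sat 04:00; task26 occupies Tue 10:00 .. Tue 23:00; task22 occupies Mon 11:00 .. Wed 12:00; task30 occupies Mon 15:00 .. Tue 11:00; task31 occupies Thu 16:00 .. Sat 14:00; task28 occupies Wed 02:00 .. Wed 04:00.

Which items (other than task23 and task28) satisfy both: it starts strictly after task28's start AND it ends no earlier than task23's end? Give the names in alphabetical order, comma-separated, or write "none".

task21, task24, task31

Conditions: its start is strictly after task28's start (X.start > Wed 02:00) AND its end is no earlier than task23's end (X.end >= Thu 02:00).
task21: start Wed 16:00 > Wed 02:00? ✓; end Sat 04:00 >= Thu 02:00? ✓ → yes.
task22: start Mon 11:00 > Wed 02:00? ✗; end Wed 12:00 >= Thu 02:00? ✗ → no.
task24: start Wed 19:00 > Wed 02:00? ✓; end Sat 02:00 >= Thu 02:00? ✓ → yes.
task25: start Tue 23:00 > Wed 02:00? ✗; end Wed 00:00 >= Thu 02:00? ✗ → no.
task26: start Tue 10:00 > Wed 02:00? ✗; end Tue 23:00 >= Thu 02:00? ✗ → no.
task27: start Mon 12:00 > Wed 02:00? ✗; end Wed 22:00 >= Thu 02:00? ✗ → no.
task29: start Mon 02:00 > Wed 02:00? ✗; end Mon 17:00 >= Thu 02:00? ✗ → no.
task30: start Mon 15:00 > Wed 02:00? ✗; end Tue 11:00 >= Thu 02:00? ✗ → no.
task31: start Thu 16:00 > Wed 02:00? ✓; end Sat 14:00 >= Thu 02:00? ✓ → yes.
Result: task21, task24, task31.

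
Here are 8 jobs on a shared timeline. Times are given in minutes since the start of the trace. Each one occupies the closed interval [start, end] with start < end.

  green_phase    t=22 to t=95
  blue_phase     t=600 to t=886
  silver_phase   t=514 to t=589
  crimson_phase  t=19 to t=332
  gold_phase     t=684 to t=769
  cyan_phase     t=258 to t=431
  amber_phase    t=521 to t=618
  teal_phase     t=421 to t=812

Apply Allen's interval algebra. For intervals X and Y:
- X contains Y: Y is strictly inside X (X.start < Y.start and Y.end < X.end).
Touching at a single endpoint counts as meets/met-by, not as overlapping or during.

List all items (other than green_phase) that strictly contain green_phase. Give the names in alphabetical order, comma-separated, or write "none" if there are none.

Target green_phase = [t=22, t=95].
amber_phase [t=521, t=618] → after → no.
blue_phase [t=600, t=886] → after → no.
crimson_phase [t=19, t=332] → contains → yes.
cyan_phase [t=258, t=431] → after → no.
gold_phase [t=684, t=769] → after → no.
silver_phase [t=514, t=589] → after → no.
teal_phase [t=421, t=812] → after → no.
Result: crimson_phase.

crimson_phase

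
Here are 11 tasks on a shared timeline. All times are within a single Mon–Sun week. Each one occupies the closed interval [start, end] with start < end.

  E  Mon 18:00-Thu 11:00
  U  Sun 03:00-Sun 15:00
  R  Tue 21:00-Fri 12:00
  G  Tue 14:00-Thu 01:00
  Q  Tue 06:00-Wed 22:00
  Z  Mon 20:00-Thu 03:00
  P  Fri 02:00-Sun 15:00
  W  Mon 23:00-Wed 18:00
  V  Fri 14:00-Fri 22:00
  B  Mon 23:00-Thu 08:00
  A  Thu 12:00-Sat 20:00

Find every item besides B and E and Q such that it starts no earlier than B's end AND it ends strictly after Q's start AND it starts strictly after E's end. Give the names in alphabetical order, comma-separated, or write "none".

A, P, U, V

Conditions: its start is no earlier than B's end (X.start >= Thu 08:00) AND its end is strictly after Q's start (X.end > Tue 06:00) AND its start is strictly after E's end (X.start > Thu 11:00).
A: start Thu 12:00 >= Thu 08:00? ✓; end Sat 20:00 > Tue 06:00? ✓; start Thu 12:00 > Thu 11:00? ✓ → yes.
G: start Tue 14:00 >= Thu 08:00? ✗; end Thu 01:00 > Tue 06:00? ✓; start Tue 14:00 > Thu 11:00? ✗ → no.
P: start Fri 02:00 >= Thu 08:00? ✓; end Sun 15:00 > Tue 06:00? ✓; start Fri 02:00 > Thu 11:00? ✓ → yes.
R: start Tue 21:00 >= Thu 08:00? ✗; end Fri 12:00 > Tue 06:00? ✓; start Tue 21:00 > Thu 11:00? ✗ → no.
U: start Sun 03:00 >= Thu 08:00? ✓; end Sun 15:00 > Tue 06:00? ✓; start Sun 03:00 > Thu 11:00? ✓ → yes.
V: start Fri 14:00 >= Thu 08:00? ✓; end Fri 22:00 > Tue 06:00? ✓; start Fri 14:00 > Thu 11:00? ✓ → yes.
W: start Mon 23:00 >= Thu 08:00? ✗; end Wed 18:00 > Tue 06:00? ✓; start Mon 23:00 > Thu 11:00? ✗ → no.
Z: start Mon 20:00 >= Thu 08:00? ✗; end Thu 03:00 > Tue 06:00? ✓; start Mon 20:00 > Thu 11:00? ✗ → no.
Result: A, P, U, V.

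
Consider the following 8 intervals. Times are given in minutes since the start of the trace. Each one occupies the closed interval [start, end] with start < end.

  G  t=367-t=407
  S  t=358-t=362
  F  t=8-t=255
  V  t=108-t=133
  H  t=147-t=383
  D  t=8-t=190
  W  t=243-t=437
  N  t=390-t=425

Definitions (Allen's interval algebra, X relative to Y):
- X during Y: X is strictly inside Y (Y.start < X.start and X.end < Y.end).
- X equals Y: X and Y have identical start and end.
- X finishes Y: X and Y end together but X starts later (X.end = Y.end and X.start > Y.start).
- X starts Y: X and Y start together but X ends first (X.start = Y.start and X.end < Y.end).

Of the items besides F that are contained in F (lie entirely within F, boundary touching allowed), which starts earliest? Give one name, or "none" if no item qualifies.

Target F = [t=8, t=255].
D [t=8, t=190] → starts → candidate.
G [t=367, t=407] → after → excluded.
H [t=147, t=383] → overlapped-by → excluded.
N [t=390, t=425] → after → excluded.
S [t=358, t=362] → after → excluded.
V [t=108, t=133] → during → candidate.
W [t=243, t=437] → overlapped-by → excluded.
Among candidates, earliest start is t=8 → D.

D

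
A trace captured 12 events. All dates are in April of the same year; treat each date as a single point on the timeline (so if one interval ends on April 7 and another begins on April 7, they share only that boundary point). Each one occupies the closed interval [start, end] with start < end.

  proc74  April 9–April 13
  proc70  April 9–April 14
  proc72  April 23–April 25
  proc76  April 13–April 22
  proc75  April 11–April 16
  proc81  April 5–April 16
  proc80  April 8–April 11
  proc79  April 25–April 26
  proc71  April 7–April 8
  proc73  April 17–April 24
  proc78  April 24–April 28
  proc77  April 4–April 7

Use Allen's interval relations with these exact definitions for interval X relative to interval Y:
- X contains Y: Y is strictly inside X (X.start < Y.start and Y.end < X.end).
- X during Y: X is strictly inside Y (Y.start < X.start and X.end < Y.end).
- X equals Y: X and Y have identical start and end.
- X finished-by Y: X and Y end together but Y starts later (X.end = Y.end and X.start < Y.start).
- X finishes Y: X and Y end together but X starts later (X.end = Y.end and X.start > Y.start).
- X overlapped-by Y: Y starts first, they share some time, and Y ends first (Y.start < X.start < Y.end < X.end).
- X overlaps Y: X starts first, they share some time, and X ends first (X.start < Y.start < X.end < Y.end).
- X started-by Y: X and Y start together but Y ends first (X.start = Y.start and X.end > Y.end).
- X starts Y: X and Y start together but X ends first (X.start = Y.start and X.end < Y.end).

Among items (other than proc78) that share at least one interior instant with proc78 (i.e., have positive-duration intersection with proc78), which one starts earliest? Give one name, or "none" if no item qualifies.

proc72

Target proc78 = [April 24, April 28].
proc70 [April 9, April 14] → before → excluded.
proc71 [April 7, April 8] → before → excluded.
proc72 [April 23, April 25] → overlaps → candidate.
proc73 [April 17, April 24] → meets → excluded.
proc74 [April 9, April 13] → before → excluded.
proc75 [April 11, April 16] → before → excluded.
proc76 [April 13, April 22] → before → excluded.
proc77 [April 4, April 7] → before → excluded.
proc79 [April 25, April 26] → during → candidate.
proc80 [April 8, April 11] → before → excluded.
proc81 [April 5, April 16] → before → excluded.
Among candidates, earliest start is April 23 → proc72.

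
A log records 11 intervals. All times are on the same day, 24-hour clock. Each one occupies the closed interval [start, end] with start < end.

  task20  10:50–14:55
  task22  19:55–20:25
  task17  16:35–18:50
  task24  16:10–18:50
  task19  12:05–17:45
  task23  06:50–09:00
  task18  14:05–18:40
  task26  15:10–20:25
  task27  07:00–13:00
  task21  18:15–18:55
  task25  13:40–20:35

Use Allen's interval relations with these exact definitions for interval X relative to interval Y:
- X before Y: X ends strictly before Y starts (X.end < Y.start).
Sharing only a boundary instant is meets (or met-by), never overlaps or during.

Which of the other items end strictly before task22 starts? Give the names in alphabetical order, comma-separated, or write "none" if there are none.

task17, task18, task19, task20, task21, task23, task24, task27

Target task22 = [19:55, 20:25].
task17 [16:35, 18:50] → before → yes.
task18 [14:05, 18:40] → before → yes.
task19 [12:05, 17:45] → before → yes.
task20 [10:50, 14:55] → before → yes.
task21 [18:15, 18:55] → before → yes.
task23 [06:50, 09:00] → before → yes.
task24 [16:10, 18:50] → before → yes.
task25 [13:40, 20:35] → contains → no.
task26 [15:10, 20:25] → finished-by → no.
task27 [07:00, 13:00] → before → yes.
Result: task17, task18, task19, task20, task21, task23, task24, task27.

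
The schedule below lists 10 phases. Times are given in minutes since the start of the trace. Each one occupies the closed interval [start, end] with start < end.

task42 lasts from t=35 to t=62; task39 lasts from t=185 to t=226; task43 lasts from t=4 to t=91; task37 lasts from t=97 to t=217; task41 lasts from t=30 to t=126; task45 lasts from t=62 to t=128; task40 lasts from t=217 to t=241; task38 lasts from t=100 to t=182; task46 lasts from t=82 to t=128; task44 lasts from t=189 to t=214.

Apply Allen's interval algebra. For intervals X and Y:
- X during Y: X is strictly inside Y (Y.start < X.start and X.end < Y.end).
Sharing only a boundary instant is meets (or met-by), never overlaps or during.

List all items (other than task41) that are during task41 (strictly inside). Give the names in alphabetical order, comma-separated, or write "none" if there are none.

Target task41 = [t=30, t=126].
task37 [t=97, t=217] → overlapped-by → no.
task38 [t=100, t=182] → overlapped-by → no.
task39 [t=185, t=226] → after → no.
task40 [t=217, t=241] → after → no.
task42 [t=35, t=62] → during → yes.
task43 [t=4, t=91] → overlaps → no.
task44 [t=189, t=214] → after → no.
task45 [t=62, t=128] → overlapped-by → no.
task46 [t=82, t=128] → overlapped-by → no.
Result: task42.

task42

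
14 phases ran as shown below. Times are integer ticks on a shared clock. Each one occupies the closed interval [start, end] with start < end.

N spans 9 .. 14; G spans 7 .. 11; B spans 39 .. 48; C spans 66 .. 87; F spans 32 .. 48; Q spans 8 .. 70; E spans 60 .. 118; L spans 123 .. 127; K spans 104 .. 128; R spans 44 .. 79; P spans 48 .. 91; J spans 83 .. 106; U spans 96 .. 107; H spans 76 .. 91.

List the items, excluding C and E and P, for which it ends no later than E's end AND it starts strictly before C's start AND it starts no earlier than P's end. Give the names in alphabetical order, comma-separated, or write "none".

Conditions: its end is no later than E's end (X.end <= 118) AND its start is strictly before C's start (X.start < 66) AND its start is no earlier than P's end (X.start >= 91).
B: end 48 <= 118? ✓; start 39 < 66? ✓; start 39 >= 91? ✗ → no.
F: end 48 <= 118? ✓; start 32 < 66? ✓; start 32 >= 91? ✗ → no.
G: end 11 <= 118? ✓; start 7 < 66? ✓; start 7 >= 91? ✗ → no.
H: end 91 <= 118? ✓; start 76 < 66? ✗; start 76 >= 91? ✗ → no.
J: end 106 <= 118? ✓; start 83 < 66? ✗; start 83 >= 91? ✗ → no.
K: end 128 <= 118? ✗; start 104 < 66? ✗; start 104 >= 91? ✓ → no.
L: end 127 <= 118? ✗; start 123 < 66? ✗; start 123 >= 91? ✓ → no.
N: end 14 <= 118? ✓; start 9 < 66? ✓; start 9 >= 91? ✗ → no.
Q: end 70 <= 118? ✓; start 8 < 66? ✓; start 8 >= 91? ✗ → no.
R: end 79 <= 118? ✓; start 44 < 66? ✓; start 44 >= 91? ✗ → no.
U: end 107 <= 118? ✓; start 96 < 66? ✗; start 96 >= 91? ✓ → no.
Result: none.

none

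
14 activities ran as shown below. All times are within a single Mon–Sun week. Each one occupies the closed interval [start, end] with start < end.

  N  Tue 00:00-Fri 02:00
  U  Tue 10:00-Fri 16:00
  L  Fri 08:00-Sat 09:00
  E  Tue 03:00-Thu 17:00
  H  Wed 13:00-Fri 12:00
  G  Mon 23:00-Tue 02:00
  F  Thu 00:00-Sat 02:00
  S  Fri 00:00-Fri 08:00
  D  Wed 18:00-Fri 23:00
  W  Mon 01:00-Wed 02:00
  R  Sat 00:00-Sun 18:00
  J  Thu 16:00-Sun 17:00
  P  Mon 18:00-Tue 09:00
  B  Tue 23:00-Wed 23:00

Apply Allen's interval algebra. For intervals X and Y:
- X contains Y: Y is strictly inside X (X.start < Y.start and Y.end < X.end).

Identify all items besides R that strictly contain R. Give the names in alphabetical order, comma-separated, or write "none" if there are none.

Target R = [Sat 00:00, Sun 18:00].
B [Tue 23:00, Wed 23:00] → before → no.
D [Wed 18:00, Fri 23:00] → before → no.
E [Tue 03:00, Thu 17:00] → before → no.
F [Thu 00:00, Sat 02:00] → overlaps → no.
G [Mon 23:00, Tue 02:00] → before → no.
H [Wed 13:00, Fri 12:00] → before → no.
J [Thu 16:00, Sun 17:00] → overlaps → no.
L [Fri 08:00, Sat 09:00] → overlaps → no.
N [Tue 00:00, Fri 02:00] → before → no.
P [Mon 18:00, Tue 09:00] → before → no.
S [Fri 00:00, Fri 08:00] → before → no.
U [Tue 10:00, Fri 16:00] → before → no.
W [Mon 01:00, Wed 02:00] → before → no.
Result: none.

none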